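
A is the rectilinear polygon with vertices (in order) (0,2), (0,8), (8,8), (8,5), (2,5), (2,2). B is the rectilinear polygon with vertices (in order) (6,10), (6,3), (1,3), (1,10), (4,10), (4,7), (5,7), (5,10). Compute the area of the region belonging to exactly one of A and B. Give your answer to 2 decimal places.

|A| = 30, |B| = 32, |A∩B| = 16.
|A △ B| = |A| + |B| − 2·|A∩B| = 30 + 32 − 32 = 30.00.

30.00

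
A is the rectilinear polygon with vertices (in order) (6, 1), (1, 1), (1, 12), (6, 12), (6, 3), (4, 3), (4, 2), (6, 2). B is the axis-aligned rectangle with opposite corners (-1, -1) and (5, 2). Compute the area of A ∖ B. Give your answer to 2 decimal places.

|A| = 53, |A∩B| = 4.
|A ∖ B| = |A| − |A∩B| = 53 − 4 = 49.00.

49.00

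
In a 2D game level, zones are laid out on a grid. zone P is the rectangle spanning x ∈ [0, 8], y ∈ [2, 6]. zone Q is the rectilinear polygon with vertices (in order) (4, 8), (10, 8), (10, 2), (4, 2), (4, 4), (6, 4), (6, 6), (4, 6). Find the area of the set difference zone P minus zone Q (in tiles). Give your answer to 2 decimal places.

20.00

|zone P| = 32, |zone P∩zone Q| = 12.
|zone P ∖ zone Q| = |zone P| − |zone P∩zone Q| = 32 − 12 = 20.00.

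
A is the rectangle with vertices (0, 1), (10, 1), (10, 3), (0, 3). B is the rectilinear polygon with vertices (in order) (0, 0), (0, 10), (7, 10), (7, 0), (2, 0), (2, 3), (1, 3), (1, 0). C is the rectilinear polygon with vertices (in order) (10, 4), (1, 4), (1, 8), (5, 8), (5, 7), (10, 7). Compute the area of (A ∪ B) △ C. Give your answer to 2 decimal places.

62.00

|A ∪ B| = 75.
|(A ∪ B) ∩ C| = 22.
|(A ∪ B) △ C| = 75 + 31 − 44 = 62.00.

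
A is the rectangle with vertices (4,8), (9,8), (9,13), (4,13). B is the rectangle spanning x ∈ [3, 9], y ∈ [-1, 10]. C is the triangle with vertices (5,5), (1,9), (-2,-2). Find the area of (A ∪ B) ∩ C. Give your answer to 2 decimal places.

The region (A ∪ B) ∩ C is the polygon with vertices (3,7), (5,5), (3,3).
By the shoelace formula its area is 4.00.

4.00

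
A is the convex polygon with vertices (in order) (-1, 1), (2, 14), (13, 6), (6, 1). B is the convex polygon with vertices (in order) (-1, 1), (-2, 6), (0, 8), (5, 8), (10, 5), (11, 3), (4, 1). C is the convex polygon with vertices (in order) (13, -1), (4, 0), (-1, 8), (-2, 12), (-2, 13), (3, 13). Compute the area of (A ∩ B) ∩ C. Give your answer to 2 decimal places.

44.07

The region (A ∩ B) ∩ C is the polygon with vertices (5,8), (7.75,6.35), (9.689,3.635), (7.333,1.952), (4,1), (3.375,1), (0.18,6.112), (0.615,8).
By the shoelace formula its area is 44.07.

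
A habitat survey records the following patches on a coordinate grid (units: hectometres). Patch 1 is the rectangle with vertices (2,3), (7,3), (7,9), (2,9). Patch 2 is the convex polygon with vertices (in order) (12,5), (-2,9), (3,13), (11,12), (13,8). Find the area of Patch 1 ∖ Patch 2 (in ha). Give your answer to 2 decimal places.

20.71

|Patch 1| = 30, |Patch 1∩Patch 2| = 9.2857.
|Patch 1 ∖ Patch 2| = |Patch 1| − |Patch 1∩Patch 2| = 30 − 9.2857 = 20.71.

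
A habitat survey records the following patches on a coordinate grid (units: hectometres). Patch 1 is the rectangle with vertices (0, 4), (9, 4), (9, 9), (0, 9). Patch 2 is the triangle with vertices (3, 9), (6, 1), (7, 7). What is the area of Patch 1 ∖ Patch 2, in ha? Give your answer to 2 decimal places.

34.44

|Patch 1| = 45, |Patch 1∩Patch 2| = 10.5625.
|Patch 1 ∖ Patch 2| = |Patch 1| − |Patch 1∩Patch 2| = 45 − 10.5625 = 34.44.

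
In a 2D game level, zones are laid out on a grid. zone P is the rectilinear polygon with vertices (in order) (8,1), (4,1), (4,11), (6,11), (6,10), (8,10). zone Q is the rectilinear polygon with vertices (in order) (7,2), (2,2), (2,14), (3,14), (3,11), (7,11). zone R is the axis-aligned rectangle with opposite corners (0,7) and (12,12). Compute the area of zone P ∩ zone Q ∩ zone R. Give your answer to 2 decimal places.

The intersection is the polygon with vertices (6,11), (6,10), (7,10), (7,7), (4,7), (4,11).
By the shoelace formula its area is 11.00.

11.00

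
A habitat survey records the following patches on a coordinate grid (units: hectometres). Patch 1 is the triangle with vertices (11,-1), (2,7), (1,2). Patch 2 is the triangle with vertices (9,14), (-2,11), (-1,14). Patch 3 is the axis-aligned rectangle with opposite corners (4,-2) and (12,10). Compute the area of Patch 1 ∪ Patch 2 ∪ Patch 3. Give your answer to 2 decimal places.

By inclusion–exclusion:
Individual areas: |Patch 1| = 26.5, |Patch 2| = 15, |Patch 3| = 96.
|Patch 1∩Patch 2| = 0.
|Patch 1∩Patch 3| = 14.4278.
|Patch 2∩Patch 3| = 0.
|Patch 1∩Patch 2∩Patch 3| = 0.
|Patch 1 ∪ Patch 2 ∪ Patch 3| = 137.5 − 14.4278 + 0 = 123.07.

123.07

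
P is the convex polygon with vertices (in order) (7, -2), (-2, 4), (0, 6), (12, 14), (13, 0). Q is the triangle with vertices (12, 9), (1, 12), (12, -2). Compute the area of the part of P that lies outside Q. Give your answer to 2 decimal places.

|P| = 134, |P∩Q| = 51.8288.
|P ∖ Q| = |P| − |P∩Q| = 134 − 51.8288 = 82.17.

82.17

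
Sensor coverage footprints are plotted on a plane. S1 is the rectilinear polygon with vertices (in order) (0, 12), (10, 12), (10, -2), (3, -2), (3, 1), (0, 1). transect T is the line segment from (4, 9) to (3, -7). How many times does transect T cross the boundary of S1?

The segment meets the boundary at (3.312,-2).

1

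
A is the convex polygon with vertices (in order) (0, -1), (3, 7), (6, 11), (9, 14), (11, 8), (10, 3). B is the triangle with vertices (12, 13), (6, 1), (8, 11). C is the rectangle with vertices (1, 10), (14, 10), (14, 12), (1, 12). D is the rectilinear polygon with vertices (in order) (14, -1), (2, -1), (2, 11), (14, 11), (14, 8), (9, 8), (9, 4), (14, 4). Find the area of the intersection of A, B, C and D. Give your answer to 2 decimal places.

2.27

The intersection is the polygon with vertices (10.333,10), (7.8,10), (8,11), (10,11).
By the shoelace formula its area is 2.27.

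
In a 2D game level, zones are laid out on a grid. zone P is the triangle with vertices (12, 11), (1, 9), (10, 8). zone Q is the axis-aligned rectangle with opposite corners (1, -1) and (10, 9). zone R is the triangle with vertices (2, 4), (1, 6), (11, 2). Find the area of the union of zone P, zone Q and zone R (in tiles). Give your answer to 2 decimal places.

100.09

By inclusion–exclusion:
Individual areas: |zone P| = 14.5, |zone Q| = 90, |zone R| = 8.
|zone P∩zone Q| = 4.5.
|zone P∩zone R| = 0.
|zone Q∩zone R| = 7.9111.
|zone P∩zone Q∩zone R| = 0.
|zone P ∪ zone Q ∪ zone R| = 112.5 − 12.4111 + 0 = 100.09.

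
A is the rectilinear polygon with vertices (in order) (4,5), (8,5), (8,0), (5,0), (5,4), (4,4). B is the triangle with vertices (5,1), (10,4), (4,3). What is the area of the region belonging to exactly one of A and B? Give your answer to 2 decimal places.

|A| = 16, |B| = 6.5, |A∩B| = 4.55.
|A △ B| = |A| + |B| − 2·|A∩B| = 16 + 6.5 − 9.1 = 13.40.

13.40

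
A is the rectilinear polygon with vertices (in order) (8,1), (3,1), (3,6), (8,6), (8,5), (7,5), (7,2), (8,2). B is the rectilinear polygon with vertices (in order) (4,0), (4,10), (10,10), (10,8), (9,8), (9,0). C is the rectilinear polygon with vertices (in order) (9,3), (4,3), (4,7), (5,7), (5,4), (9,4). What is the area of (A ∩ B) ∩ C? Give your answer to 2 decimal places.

The region (A ∩ B) ∩ C is the polygon with vertices (4,6), (5,6), (5,4), (7,4), (7,3), (4,3).
By the shoelace formula its area is 5.00.

5.00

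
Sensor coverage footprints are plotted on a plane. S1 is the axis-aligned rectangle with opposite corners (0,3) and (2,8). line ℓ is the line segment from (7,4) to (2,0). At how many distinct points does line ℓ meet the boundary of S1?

0

The segment lies entirely outside S1 and never meets its boundary.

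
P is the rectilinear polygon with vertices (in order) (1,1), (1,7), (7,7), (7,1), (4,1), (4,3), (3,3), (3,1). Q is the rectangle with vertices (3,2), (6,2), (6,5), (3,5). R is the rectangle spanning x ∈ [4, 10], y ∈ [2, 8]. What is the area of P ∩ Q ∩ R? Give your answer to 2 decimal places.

6.00

The intersection is the polygon with vertices (6,5), (6,2), (4,2), (4,3), (4,5).
By the shoelace formula its area is 6.00.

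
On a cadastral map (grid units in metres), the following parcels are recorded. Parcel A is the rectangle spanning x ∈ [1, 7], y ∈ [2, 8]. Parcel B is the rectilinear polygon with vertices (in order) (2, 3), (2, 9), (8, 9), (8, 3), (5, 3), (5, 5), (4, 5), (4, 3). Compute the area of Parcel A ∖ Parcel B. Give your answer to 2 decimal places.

|Parcel A| = 36, |Parcel A∩Parcel B| = 23.
|Parcel A ∖ Parcel B| = |Parcel A| − |Parcel A∩Parcel B| = 36 − 23 = 13.00.

13.00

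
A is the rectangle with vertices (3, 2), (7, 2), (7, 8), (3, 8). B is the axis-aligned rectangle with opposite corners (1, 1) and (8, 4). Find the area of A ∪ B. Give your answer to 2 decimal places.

37.00

By inclusion–exclusion:
Individual areas: |A| = 24, |B| = 21.
|A∩B|: x∈[3,7], y∈[2,4] → 4·2 = 8.
|A ∪ B| = 45 − 8 = 37.00.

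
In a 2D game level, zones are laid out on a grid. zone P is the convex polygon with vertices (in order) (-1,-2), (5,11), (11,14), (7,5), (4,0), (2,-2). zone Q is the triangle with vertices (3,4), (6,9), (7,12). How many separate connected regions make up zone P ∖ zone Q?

1

zone P ∖ zone Q is a single connected region.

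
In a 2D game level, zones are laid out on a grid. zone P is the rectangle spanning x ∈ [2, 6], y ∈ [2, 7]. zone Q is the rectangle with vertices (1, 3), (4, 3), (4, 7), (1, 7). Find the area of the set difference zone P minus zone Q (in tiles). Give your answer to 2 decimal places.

|zone P∩zone Q|: x∈[2,4], y∈[3,7] → 2·4 = 8.
|zone P| = 20.
|zone P ∖ zone Q| = |zone P| − |zone P∩zone Q| = 20 − 8 = 12.00.

12.00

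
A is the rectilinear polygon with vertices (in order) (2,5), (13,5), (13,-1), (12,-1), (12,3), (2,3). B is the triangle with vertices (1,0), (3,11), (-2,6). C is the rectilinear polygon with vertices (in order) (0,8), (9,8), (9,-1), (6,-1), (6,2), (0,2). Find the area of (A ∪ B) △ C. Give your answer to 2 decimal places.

|A ∪ B| = 48.5.
|(A ∪ B) ∩ C| = 25.4545.
|(A ∪ B) △ C| = 48.5 + 63 − 50.9091 = 60.59.

60.59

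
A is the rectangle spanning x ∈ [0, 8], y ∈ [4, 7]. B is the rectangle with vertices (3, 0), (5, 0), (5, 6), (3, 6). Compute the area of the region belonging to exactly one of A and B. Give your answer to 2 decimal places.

28.00

|A∩B|: x∈[3,5], y∈[4,6] → 2·2 = 4.
|A △ B| = |A| + |B| − 2·|A∩B| = 24 + 12 − 8 = 28.00.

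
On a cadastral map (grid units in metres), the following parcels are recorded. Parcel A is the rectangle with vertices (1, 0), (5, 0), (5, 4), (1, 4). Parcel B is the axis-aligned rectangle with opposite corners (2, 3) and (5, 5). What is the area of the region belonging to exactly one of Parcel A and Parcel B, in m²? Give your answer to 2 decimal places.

16.00

|Parcel A∩Parcel B|: x∈[2,5], y∈[3,4] → 3·1 = 3.
|Parcel A △ Parcel B| = |Parcel A| + |Parcel B| − 2·|Parcel A∩Parcel B| = 16 + 6 − 6 = 16.00.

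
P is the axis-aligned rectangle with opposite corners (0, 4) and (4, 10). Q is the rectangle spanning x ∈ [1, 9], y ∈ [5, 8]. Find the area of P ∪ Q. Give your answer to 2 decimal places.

39.00

By inclusion–exclusion:
Individual areas: |P| = 24, |Q| = 24.
|P∩Q|: x∈[1,4], y∈[5,8] → 3·3 = 9.
|P ∪ Q| = 48 − 9 = 39.00.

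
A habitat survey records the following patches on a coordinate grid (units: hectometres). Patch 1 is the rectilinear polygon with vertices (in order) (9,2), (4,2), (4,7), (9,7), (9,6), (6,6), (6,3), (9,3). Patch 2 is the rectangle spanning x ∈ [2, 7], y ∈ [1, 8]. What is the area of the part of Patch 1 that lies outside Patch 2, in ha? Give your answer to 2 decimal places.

|Patch 1| = 16, |Patch 1∩Patch 2| = 12.
|Patch 1 ∖ Patch 2| = |Patch 1| − |Patch 1∩Patch 2| = 16 − 12 = 4.00.

4.00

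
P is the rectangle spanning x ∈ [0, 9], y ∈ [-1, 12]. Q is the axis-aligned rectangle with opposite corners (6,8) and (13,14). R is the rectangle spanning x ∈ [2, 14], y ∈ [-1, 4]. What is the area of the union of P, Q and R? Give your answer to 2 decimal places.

By inclusion–exclusion:
Individual areas: |P| = 117, |Q| = 42, |R| = 60.
|P∩Q|: x∈[6,9], y∈[8,12] → 3·4 = 12.
|P∩R|: x∈[2,9], y∈[-1,4] → 7·5 = 35.
|Q∩R| = 0 (no overlap).
|P∩Q∩R| = 0.
|P ∪ Q ∪ R| = 219 − 47 + 0 = 172.00.

172.00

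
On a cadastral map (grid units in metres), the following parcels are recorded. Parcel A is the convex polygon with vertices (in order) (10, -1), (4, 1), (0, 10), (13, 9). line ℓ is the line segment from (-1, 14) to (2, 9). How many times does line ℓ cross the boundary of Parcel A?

The segment meets the boundary at (1.468,9.887).

1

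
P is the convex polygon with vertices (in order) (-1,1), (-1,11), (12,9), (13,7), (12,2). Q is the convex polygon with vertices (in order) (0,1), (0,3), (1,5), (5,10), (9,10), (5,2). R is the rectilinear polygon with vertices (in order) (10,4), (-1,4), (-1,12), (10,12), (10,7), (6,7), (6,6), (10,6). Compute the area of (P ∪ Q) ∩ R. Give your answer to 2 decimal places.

|P ∪ Q| = 114.899.
|(P ∪ Q) ∩ R| = 64.57.

64.57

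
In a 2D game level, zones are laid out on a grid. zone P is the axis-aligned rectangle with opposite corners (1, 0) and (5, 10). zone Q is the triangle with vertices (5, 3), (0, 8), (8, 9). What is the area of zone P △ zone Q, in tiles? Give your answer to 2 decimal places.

35.50

|zone P| = 40, |zone Q| = 22.5, |zone P∩zone Q| = 13.5.
|zone P △ zone Q| = |zone P| + |zone Q| − 2·|zone P∩zone Q| = 40 + 22.5 − 27 = 35.50.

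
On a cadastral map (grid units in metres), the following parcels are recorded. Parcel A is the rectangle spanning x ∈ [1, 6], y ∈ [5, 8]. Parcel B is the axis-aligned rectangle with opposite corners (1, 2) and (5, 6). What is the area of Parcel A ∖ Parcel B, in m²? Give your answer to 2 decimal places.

|Parcel A∩Parcel B|: x∈[1,5], y∈[5,6] → 4·1 = 4.
|Parcel A| = 15.
|Parcel A ∖ Parcel B| = |Parcel A| − |Parcel A∩Parcel B| = 15 − 4 = 11.00.

11.00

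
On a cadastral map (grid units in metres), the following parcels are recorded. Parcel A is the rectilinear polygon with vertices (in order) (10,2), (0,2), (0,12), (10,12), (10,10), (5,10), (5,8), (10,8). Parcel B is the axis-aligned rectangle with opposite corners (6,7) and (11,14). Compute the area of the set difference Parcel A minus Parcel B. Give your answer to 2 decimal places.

78.00

|Parcel A| = 90, |Parcel A∩Parcel B| = 12.
|Parcel A ∖ Parcel B| = |Parcel A| − |Parcel A∩Parcel B| = 90 − 12 = 78.00.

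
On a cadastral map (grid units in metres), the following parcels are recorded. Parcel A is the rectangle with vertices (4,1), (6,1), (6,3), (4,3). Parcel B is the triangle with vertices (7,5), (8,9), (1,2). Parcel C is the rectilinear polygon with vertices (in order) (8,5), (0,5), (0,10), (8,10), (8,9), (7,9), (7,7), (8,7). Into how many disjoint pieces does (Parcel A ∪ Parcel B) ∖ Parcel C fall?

(Parcel A ∪ Parcel B) ∖ Parcel C splits into 3 disjoint pieces (area 4, area 4.5, area 1).

3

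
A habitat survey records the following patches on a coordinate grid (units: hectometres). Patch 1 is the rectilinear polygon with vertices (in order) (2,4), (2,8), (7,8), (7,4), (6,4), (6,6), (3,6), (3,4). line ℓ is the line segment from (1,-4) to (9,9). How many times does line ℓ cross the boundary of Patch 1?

The segment meets the boundary at (7,5.75), (6,4.125).

2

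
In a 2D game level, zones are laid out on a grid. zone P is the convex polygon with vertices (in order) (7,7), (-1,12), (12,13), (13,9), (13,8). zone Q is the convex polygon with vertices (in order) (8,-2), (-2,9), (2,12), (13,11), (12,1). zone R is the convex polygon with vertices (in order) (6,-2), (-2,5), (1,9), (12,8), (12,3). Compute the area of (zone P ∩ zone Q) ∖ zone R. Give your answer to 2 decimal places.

33.11

|zone P ∩ zone Q| = 39.1395.
|(zone P ∩ zone Q) ∩ zone R| = 6.0337.
|(zone P ∩ zone Q) ∖ zone R| = 39.1395 − 6.0337 = 33.11.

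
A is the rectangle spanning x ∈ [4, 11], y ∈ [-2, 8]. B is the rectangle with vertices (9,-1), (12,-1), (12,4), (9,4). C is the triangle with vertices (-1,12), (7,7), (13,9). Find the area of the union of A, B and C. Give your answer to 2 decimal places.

By inclusion–exclusion:
Individual areas: |A| = 70, |B| = 15, |C| = 23.
|A∩B|: x∈[9,11], y∈[-1,4] → 2·5 = 10.
|A∩C| = 2.3.
|B∩C| = 0.
|A∩B∩C| = 0.
|A ∪ B ∪ C| = 108 − 12.3 + 0 = 95.70.

95.70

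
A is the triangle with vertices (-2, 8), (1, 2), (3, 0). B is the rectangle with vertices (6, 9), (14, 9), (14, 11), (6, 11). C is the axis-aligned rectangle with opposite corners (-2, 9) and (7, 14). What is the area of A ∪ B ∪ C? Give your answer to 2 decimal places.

62.00

By inclusion–exclusion:
Individual areas: |A| = 3, |B| = 16, |C| = 45.
|A∩B| = 0.
|A∩C| = 0.
|B∩C|: x∈[6,7], y∈[9,11] → 1·2 = 2.
|A∩B∩C| = 0.
|A ∪ B ∪ C| = 64 − 2 + 0 = 62.00.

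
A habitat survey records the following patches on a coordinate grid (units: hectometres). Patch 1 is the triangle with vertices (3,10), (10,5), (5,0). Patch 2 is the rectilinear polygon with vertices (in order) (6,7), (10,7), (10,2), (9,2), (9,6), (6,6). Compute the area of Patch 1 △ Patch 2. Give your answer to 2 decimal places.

32.49

|Patch 1| = 30, |Patch 2| = 8, |Patch 1∩Patch 2| = 2.7571.
|Patch 1 △ Patch 2| = |Patch 1| + |Patch 2| − 2·|Patch 1∩Patch 2| = 30 + 8 − 5.5143 = 32.49.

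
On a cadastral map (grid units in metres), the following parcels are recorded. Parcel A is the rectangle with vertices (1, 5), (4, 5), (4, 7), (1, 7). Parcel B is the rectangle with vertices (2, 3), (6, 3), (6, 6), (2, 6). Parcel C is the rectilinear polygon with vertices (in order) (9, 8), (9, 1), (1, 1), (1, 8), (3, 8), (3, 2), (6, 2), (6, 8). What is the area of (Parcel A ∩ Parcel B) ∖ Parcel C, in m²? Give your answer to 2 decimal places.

|Parcel A ∩ Parcel B| = 2.
|(Parcel A ∩ Parcel B) ∩ Parcel C| = 1.
|(Parcel A ∩ Parcel B) ∖ Parcel C| = 2 − 1 = 1.00.

1.00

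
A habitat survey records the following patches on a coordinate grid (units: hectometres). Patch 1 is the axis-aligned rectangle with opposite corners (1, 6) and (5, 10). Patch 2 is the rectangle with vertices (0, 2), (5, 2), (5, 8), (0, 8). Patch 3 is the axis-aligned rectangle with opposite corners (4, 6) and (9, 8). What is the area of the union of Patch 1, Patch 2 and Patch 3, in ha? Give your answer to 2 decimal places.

By inclusion–exclusion:
Individual areas: |Patch 1| = 16, |Patch 2| = 30, |Patch 3| = 10.
|Patch 1∩Patch 2|: x∈[1,5], y∈[6,8] → 4·2 = 8.
|Patch 1∩Patch 3|: x∈[4,5], y∈[6,8] → 1·2 = 2.
|Patch 2∩Patch 3|: x∈[4,5], y∈[6,8] → 1·2 = 2.
|Patch 1∩Patch 2∩Patch 3| = 2.
|Patch 1 ∪ Patch 2 ∪ Patch 3| = 56 − 12 + 2 = 46.00.

46.00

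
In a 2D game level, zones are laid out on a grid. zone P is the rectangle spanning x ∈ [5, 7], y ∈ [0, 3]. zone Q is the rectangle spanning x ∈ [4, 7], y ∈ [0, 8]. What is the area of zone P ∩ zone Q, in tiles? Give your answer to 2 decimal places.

|zone P∩zone Q|: x∈[5,7], y∈[0,3] → 2·3 = 6.

6.00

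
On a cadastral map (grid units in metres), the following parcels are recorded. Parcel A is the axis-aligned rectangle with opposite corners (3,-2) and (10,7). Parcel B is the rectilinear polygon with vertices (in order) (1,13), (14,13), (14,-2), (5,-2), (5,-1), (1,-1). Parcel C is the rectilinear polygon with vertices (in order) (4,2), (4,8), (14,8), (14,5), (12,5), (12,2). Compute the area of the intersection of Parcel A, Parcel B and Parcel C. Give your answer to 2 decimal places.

30.00

The intersection is the polygon with vertices (10,7), (10,2), (4,2), (4,7).
By the shoelace formula its area is 30.00.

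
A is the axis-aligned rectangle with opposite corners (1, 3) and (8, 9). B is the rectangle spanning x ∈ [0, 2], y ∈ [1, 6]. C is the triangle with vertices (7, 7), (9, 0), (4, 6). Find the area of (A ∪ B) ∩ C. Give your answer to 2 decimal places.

The region (A ∪ B) ∩ C is the polygon with vertices (8,3), (6.5,3), (4,6), (7,7), (8,3.5).
By the shoelace formula its area is 9.00.

9.00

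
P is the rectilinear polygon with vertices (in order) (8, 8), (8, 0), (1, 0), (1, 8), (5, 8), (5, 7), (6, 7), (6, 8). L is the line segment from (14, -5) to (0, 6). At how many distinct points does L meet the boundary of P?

2

The segment meets the boundary at (1,5.214), (7.636,0).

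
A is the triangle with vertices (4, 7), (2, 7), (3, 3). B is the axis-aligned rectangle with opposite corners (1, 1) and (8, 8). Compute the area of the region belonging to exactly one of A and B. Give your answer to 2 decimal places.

|A| = 4, |B| = 49, |A∩B| = 4.
|A △ B| = |A| + |B| − 2·|A∩B| = 4 + 49 − 8 = 45.00.

45.00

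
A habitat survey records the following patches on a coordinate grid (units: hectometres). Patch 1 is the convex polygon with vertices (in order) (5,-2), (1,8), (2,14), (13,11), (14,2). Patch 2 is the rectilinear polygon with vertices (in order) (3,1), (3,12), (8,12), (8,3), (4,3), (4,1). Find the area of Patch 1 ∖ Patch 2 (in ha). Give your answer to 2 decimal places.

96.80

|Patch 1| = 143, |Patch 1∩Patch 2| = 46.2.
|Patch 1 ∖ Patch 2| = |Patch 1| − |Patch 1∩Patch 2| = 143 − 46.2 = 96.80.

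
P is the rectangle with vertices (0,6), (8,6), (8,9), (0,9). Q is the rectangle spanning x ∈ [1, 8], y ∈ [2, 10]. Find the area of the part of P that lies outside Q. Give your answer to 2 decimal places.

|P∩Q|: x∈[1,8], y∈[6,9] → 7·3 = 21.
|P| = 24.
|P ∖ Q| = |P| − |P∩Q| = 24 − 21 = 3.00.

3.00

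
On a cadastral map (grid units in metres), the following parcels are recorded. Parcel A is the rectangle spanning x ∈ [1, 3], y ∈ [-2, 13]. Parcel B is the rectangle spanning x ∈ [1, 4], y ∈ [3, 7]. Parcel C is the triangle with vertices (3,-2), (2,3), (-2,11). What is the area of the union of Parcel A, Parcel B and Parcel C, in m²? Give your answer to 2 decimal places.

36.70

By inclusion–exclusion:
Individual areas: |Parcel A| = 30, |Parcel B| = 12, |Parcel C| = 6.
|Parcel A∩Parcel B|: x∈[1,3], y∈[3,7] → 2·4 = 8.
|Parcel A∩Parcel C| = 3.3.
|Parcel B∩Parcel C| = 0.9923.
|Parcel A∩Parcel B∩Parcel C| = 0.9923.
|Parcel A ∪ Parcel B ∪ Parcel C| = 48 − 12.2923 + 0.9923 = 36.70.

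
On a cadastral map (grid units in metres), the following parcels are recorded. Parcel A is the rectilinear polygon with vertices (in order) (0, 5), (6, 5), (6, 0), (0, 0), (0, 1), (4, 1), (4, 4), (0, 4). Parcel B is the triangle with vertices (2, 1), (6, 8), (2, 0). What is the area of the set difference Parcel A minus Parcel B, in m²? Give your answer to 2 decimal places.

|Parcel A| = 18, |Parcel A∩Parcel B| = 0.5.
|Parcel A ∖ Parcel B| = |Parcel A| − |Parcel A∩Parcel B| = 18 − 0.5 = 17.50.

17.50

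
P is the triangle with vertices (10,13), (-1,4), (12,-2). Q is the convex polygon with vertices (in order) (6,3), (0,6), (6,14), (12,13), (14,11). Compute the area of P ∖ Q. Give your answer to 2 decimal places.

|P| = 91.5, |P∩Q| = 44.7383.
|P ∖ Q| = |P| − |P∩Q| = 91.5 − 44.7383 = 46.76.

46.76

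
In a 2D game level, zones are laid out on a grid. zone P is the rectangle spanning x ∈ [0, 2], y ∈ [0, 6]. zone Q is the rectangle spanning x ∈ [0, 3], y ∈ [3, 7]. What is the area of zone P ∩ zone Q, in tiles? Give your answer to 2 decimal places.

|zone P∩zone Q|: x∈[0,2], y∈[3,6] → 2·3 = 6.

6.00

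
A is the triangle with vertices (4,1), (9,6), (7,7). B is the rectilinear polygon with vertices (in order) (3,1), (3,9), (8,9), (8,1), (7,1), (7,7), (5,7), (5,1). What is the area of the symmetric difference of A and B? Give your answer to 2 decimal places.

|A| = 7.5, |B| = 28, |A∩B| = 2.75.
|A △ B| = |A| + |B| − 2·|A∩B| = 7.5 + 28 − 5.5 = 30.00.

30.00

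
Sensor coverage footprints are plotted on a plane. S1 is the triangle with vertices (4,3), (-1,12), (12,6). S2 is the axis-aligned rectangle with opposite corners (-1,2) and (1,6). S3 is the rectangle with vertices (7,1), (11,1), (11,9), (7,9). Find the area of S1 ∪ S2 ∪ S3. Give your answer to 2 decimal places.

By inclusion–exclusion:
Individual areas: |S1| = 43.5, |S2| = 8, |S3| = 32.
|S1∩S2| = 0.
|S1∩S3| = 10.0385.
|S2∩S3| = 0 (no overlap).
|S1∩S2∩S3| = 0.
|S1 ∪ S2 ∪ S3| = 83.5 − 10.0385 + 0 = 73.46.

73.46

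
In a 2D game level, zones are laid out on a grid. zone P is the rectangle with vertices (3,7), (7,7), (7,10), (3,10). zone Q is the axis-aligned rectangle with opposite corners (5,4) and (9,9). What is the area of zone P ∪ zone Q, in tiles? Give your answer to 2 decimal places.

28.00

By inclusion–exclusion:
Individual areas: |zone P| = 12, |zone Q| = 20.
|zone P∩zone Q|: x∈[5,7], y∈[7,9] → 2·2 = 4.
|zone P ∪ zone Q| = 32 − 4 = 28.00.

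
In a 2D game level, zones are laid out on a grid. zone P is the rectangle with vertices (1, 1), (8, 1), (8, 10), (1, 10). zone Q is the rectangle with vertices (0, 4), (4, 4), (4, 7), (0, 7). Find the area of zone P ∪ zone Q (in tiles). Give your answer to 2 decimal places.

By inclusion–exclusion:
Individual areas: |zone P| = 63, |zone Q| = 12.
|zone P∩zone Q|: x∈[1,4], y∈[4,7] → 3·3 = 9.
|zone P ∪ zone Q| = 75 − 9 = 66.00.

66.00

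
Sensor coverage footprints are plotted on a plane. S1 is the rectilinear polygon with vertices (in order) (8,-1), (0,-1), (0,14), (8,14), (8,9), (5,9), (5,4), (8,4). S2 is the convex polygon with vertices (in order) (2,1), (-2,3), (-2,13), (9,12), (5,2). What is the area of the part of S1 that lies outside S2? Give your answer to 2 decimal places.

39.11

|S1| = 105, |S1∩S2| = 65.8864.
|S1 ∖ S2| = |S1| − |S1∩S2| = 105 − 65.8864 = 39.11.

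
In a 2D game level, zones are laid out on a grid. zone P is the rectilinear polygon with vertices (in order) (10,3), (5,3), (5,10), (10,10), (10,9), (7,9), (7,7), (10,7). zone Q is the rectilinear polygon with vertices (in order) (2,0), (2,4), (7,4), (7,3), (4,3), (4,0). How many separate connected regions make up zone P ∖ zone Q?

1

zone P ∖ zone Q is a single connected region.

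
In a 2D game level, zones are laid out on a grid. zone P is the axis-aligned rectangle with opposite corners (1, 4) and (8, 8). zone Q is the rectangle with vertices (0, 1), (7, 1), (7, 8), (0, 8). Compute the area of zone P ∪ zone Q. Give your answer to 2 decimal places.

By inclusion–exclusion:
Individual areas: |zone P| = 28, |zone Q| = 49.
|zone P∩zone Q|: x∈[1,7], y∈[4,8] → 6·4 = 24.
|zone P ∪ zone Q| = 77 − 24 = 53.00.

53.00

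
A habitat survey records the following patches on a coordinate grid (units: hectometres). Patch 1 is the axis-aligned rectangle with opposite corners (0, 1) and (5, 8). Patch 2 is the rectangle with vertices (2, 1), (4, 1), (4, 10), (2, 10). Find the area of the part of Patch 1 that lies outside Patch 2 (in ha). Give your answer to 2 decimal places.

|Patch 1∩Patch 2|: x∈[2,4], y∈[1,8] → 2·7 = 14.
|Patch 1| = 35.
|Patch 1 ∖ Patch 2| = |Patch 1| − |Patch 1∩Patch 2| = 35 − 14 = 21.00.

21.00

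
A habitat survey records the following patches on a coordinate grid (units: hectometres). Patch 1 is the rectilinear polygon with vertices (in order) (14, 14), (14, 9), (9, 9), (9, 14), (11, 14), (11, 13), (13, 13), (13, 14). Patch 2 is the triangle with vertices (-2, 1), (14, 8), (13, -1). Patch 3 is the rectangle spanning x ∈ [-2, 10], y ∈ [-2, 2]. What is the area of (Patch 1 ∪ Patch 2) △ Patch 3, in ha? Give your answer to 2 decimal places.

98.59

|Patch 1 ∪ Patch 2| = 91.5.
|(Patch 1 ∪ Patch 2) ∩ Patch 3| = 20.4571.
|(Patch 1 ∪ Patch 2) △ Patch 3| = 91.5 + 48 − 40.9143 = 98.59.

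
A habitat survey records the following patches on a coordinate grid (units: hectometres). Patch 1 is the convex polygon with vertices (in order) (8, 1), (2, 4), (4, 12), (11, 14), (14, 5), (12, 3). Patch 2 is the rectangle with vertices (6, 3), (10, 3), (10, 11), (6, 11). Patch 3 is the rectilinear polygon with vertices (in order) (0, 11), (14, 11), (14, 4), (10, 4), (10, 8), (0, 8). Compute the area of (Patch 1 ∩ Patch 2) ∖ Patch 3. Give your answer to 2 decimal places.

20.00

|Patch 1 ∩ Patch 2| = 32.
|(Patch 1 ∩ Patch 2) ∩ Patch 3| = 12.
|(Patch 1 ∩ Patch 2) ∖ Patch 3| = 32 − 12 = 20.00.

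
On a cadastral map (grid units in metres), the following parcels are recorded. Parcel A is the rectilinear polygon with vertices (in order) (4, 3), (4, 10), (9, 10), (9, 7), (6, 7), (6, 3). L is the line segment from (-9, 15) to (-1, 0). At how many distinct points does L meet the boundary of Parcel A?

The segment lies entirely outside Parcel A and never meets its boundary.

0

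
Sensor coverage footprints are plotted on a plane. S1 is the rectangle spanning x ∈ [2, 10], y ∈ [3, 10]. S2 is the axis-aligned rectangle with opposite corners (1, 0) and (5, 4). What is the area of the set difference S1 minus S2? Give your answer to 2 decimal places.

|S1∩S2|: x∈[2,5], y∈[3,4] → 3·1 = 3.
|S1| = 56.
|S1 ∖ S2| = |S1| − |S1∩S2| = 56 − 3 = 53.00.

53.00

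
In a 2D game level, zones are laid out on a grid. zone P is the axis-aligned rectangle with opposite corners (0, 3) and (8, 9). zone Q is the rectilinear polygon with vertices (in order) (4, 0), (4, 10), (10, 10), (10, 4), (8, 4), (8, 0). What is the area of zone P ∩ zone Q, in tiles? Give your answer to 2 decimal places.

The intersection is the polygon with vertices (8,3), (4,3), (4,9), (8,9), (8,4).
By the shoelace formula its area is 24.00.

24.00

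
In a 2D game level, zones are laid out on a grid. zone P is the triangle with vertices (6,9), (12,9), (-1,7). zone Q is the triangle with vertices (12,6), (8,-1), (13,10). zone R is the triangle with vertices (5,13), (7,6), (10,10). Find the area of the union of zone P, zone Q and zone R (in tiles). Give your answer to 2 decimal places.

By inclusion–exclusion:
Individual areas: |zone P| = 6, |zone Q| = 4.5, |zone R| = 14.5.
|zone P∩zone Q| = 0.
|zone P∩zone R| = 1.8702.
|zone Q∩zone R| = 0.
|zone P∩zone Q∩zone R| = 0.
|zone P ∪ zone Q ∪ zone R| = 25 − 1.8702 + 0 = 23.13.

23.13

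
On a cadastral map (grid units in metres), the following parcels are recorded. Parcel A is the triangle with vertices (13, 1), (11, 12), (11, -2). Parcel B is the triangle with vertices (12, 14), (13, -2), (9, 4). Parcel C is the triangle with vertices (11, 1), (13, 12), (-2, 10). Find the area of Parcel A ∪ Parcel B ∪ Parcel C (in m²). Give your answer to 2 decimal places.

92.47

By inclusion–exclusion:
Individual areas: |Parcel A| = 14, |Parcel B| = 29, |Parcel C| = 80.5.
|Parcel A∩Parcel B| = 12.2279.
|Parcel A∩Parcel C| = 5.4937.
|Parcel B∩Parcel C| = 18.706.
|Parcel A∩Parcel B∩Parcel C| = 5.3994.
|Parcel A ∪ Parcel B ∪ Parcel C| = 123.5 − 36.4276 + 5.3994 = 92.47.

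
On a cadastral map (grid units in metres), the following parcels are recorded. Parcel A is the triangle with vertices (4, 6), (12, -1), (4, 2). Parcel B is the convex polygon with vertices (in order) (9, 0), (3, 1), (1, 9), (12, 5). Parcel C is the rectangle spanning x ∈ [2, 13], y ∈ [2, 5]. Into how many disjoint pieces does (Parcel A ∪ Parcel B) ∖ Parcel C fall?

2

(Parcel A ∪ Parcel B) ∖ Parcel C splits into 2 disjoint pieces (area 12.0594, area 20).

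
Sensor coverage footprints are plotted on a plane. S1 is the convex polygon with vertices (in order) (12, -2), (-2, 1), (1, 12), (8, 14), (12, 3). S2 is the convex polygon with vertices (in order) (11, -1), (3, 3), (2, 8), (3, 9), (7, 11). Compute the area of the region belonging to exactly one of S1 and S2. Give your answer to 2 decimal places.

96.50

|S1| = 151.5, |S2| = 55, |S1∩S2| = 55.
|S1 △ S2| = |S1| + |S2| − 2·|S1∩S2| = 151.5 + 55 − 110 = 96.50.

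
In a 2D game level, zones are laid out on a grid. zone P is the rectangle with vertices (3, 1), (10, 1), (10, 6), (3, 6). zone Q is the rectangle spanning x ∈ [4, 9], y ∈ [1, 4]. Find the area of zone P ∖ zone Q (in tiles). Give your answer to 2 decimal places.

20.00

|zone P∩zone Q|: x∈[4,9], y∈[1,4] → 5·3 = 15.
|zone P| = 35.
|zone P ∖ zone Q| = |zone P| − |zone P∩zone Q| = 35 − 15 = 20.00.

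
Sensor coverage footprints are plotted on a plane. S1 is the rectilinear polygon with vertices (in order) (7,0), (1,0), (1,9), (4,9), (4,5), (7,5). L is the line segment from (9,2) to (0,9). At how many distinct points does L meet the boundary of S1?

The segment meets the boundary at (1,8.222), (4,5.889), (5.143,5), (7,3.556).

4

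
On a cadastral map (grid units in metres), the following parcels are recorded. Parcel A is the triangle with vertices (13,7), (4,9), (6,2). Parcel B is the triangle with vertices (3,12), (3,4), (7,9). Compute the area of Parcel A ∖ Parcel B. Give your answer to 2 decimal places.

26.20

|Parcel A| = 29.5, |Parcel A∩Parcel B| = 3.2957.
|Parcel A ∖ Parcel B| = |Parcel A| − |Parcel A∩Parcel B| = 29.5 − 3.2957 = 26.20.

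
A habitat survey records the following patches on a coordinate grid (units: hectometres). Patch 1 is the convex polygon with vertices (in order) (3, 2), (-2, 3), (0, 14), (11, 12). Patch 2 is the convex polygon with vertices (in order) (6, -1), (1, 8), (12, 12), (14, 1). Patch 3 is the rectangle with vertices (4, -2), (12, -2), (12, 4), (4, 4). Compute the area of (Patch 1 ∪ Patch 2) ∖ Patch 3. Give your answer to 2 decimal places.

|Patch 1 ∪ Patch 2| = 168.0879.
|(Patch 1 ∪ Patch 2) ∩ Patch 3| = 31.9.
|(Patch 1 ∪ Patch 2) ∖ Patch 3| = 168.0879 − 31.9 = 136.19.

136.19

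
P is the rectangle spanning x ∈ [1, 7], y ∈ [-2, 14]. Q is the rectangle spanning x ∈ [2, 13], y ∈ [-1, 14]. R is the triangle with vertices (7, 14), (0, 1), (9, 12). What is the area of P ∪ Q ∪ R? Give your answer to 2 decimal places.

186.32

By inclusion–exclusion:
Individual areas: |P| = 96, |Q| = 165, |R| = 20.
|P∩Q|: x∈[2,7], y∈[-1,14] → 5·15 = 75.
|P∩R| = 15.2381.
|Q∩R| = 18.7302.
|P∩Q∩R| = 14.2857.
|P ∪ Q ∪ R| = 281 − 108.9683 + 14.2857 = 186.32.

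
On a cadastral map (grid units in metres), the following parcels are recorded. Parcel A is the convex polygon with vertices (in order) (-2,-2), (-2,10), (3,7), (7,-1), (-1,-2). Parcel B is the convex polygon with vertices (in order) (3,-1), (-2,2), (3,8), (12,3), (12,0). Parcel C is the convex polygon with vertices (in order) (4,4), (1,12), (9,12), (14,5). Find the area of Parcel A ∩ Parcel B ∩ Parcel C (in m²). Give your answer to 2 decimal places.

The intersection is the polygon with vertices (4.476,4.048), (4,4), (2.839,7.097), (3,7).
By the shoelace formula its area is 0.93.

0.93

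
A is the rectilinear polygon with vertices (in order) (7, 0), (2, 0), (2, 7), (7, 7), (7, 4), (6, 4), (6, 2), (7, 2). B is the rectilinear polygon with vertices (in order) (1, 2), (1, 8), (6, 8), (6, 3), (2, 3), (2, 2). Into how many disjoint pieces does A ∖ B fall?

2

A ∖ B splits into 2 disjoint pieces (area 14, area 3).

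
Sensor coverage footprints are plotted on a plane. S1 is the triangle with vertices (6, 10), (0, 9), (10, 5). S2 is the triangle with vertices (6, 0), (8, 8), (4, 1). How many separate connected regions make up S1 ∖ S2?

2

S1 ∖ S2 splits into 2 disjoint pieces (area 14.2161, area 2.2262).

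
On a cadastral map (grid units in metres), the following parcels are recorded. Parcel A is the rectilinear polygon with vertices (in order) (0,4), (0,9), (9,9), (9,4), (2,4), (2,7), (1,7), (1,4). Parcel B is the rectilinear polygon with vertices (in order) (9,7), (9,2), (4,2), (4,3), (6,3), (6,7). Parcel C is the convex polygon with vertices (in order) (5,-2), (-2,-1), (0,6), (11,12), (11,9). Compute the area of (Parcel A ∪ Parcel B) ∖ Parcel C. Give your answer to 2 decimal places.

11.09

|Parcel A ∪ Parcel B| = 50.
|(Parcel A ∪ Parcel B) ∩ Parcel C| = 38.9091.
|(Parcel A ∪ Parcel B) ∖ Parcel C| = 50 − 38.9091 = 11.09.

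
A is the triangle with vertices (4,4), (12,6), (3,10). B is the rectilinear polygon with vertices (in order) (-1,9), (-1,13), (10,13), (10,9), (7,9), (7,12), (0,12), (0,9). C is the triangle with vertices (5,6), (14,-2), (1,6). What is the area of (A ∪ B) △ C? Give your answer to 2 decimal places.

|A ∪ B| = 48.
|(A ∪ B) ∩ C| = 3.537.
|(A ∪ B) △ C| = 48 + 16 − 7.0739 = 56.93.

56.93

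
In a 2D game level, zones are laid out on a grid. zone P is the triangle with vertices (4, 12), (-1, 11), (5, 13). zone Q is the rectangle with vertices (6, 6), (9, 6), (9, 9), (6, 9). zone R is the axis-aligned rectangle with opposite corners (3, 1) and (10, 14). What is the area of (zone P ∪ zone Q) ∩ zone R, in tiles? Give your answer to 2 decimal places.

|zone P ∪ zone Q| = 11.
|(zone P ∪ zone Q) ∩ zone R| = 9.93.

9.93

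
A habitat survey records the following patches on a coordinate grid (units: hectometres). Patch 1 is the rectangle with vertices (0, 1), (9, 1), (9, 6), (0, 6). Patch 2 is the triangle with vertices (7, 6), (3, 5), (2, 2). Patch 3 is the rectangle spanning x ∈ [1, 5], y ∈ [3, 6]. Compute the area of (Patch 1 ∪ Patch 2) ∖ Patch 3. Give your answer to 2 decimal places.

|Patch 1 ∪ Patch 2| = 45.
|(Patch 1 ∪ Patch 2) ∩ Patch 3| = 12.
|(Patch 1 ∪ Patch 2) ∖ Patch 3| = 45 − 12 = 33.00.

33.00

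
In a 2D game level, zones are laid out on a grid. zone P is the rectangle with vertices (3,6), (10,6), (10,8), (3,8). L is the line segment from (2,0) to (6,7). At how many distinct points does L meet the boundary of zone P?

1

The segment meets the boundary at (5.429,6).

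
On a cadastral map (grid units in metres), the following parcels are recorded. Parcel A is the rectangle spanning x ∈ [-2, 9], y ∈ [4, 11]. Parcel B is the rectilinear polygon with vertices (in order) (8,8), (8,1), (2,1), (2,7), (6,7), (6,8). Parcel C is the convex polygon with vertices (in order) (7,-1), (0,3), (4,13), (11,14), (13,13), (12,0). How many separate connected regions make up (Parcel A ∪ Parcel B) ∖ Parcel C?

(Parcel A ∪ Parcel B) ∖ Parcel C splits into 2 disjoint pieces (area 26.6, area 0.6429).

2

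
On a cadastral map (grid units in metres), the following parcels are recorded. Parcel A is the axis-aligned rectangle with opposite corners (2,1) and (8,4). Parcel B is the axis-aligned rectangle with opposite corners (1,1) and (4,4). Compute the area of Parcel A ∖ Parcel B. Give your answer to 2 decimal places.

12.00

|Parcel A∩Parcel B|: x∈[2,4], y∈[1,4] → 2·3 = 6.
|Parcel A| = 18.
|Parcel A ∖ Parcel B| = |Parcel A| − |Parcel A∩Parcel B| = 18 − 6 = 12.00.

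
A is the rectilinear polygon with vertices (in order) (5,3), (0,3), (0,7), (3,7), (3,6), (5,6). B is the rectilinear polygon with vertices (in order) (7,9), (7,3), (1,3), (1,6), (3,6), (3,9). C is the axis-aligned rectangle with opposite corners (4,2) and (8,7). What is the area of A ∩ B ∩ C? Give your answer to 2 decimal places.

The intersection is the polygon with vertices (5,6), (5,3), (4,3), (4,6).
By the shoelace formula its area is 3.00.

3.00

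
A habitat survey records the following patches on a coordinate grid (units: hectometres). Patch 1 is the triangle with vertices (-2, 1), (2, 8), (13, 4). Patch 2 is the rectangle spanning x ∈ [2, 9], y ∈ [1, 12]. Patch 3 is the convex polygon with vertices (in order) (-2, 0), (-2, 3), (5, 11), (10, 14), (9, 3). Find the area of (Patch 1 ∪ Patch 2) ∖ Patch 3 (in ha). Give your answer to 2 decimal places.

|Patch 1 ∪ Patch 2| = 93.9091.
|(Patch 1 ∪ Patch 2) ∩ Patch 3| = 73.2176.
|(Patch 1 ∪ Patch 2) ∖ Patch 3| = 93.9091 − 73.2176 = 20.69.

20.69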